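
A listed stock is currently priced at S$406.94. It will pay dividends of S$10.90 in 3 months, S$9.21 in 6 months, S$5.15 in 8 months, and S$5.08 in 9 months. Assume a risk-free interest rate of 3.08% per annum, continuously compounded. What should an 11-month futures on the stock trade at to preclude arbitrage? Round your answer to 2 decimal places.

S$387.84

PV(dividends) I = 10.90·e^(−0.0308·3/12) + 9.21·e^(−0.0308·6/12) + 5.15·e^(−0.0308·8/12) + 5.08·e^(−0.0308·9/12)
I = 10.8164 + 9.0693 + 5.0453 + 4.9640 = 29.8950
F = (S − I)·e^(rT) = (406.94 − 29.8950) · e^(0.0308·11/12)
= 377.0450 · e^0.028233 = 377.0450 × 1.028635 = S$387.84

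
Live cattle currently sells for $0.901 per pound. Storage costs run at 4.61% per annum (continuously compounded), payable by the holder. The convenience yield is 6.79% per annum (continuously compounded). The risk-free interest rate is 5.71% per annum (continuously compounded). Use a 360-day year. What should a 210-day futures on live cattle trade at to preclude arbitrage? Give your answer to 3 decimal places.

Net carry = r + u − y = 0.0571 + 0.0461 − 0.0679 = 0.0353
F = S·e^((r+u−y)T) = 0.901 · e^(0.0353 × 210/360) = 0.901 · e^0.020592
= 0.901 × 1.020805 = $0.920 per pound

$0.920 per pound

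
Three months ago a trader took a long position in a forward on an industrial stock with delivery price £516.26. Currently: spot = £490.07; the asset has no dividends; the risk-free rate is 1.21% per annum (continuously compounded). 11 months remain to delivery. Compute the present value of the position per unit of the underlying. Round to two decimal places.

-£20.50

Current fair forward for the remaining 11 months: F = S·e^(r·T), r = 0.0121
F = 490.07 · e^(0.0121 × 11/12) = 490.07 × 1.011153 = 495.5358
Value of long forward = (F − K)·e^(−rT) = (495.5358 − 516.26) · e^(−0.0121·11/12)
= -20.7242 × 0.988970 = -20.50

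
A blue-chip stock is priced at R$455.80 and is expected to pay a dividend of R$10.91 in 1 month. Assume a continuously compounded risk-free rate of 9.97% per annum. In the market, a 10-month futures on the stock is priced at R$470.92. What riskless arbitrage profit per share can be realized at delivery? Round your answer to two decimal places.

PV(dividends) I = 10.91·e^(−0.0997·1/12) = 10.8197
Fair futures F* = (S − I)·e^(rT) = (455.80 − 10.8197)·e^0.083083 = 444.9803 × 1.086632 = 483.5298
Market R$470.92 < fair 483.5298: forward underpriced → reverse cash-and-carry (short the stock, invest proceeds at r, pay the dividends, go long the forward).
Profit at T = |F_mkt − F*| = |470.92 − 483.5298| = R$12.61 per share

R$12.61 per share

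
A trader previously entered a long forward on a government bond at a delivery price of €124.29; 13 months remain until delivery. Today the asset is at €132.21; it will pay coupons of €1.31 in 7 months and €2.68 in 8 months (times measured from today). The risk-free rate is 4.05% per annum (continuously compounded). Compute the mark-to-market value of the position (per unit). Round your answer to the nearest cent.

€9.37

PV(remaining coupons) I = 1.31·e^(−0.0405·7/12) + 2.68·e^(−0.0405·8/12) = 3.8880
Current forward F = (S − I)·e^(rT) = (132.21 − 3.8880)·e^(0.0405·13/12) = 128.3220 × 1.044852 = 134.0775
Value (long) = (F − K)·e^(−rT) = (134.0775 − 124.29) × 0.957074 = 9.3674
Value = €9.37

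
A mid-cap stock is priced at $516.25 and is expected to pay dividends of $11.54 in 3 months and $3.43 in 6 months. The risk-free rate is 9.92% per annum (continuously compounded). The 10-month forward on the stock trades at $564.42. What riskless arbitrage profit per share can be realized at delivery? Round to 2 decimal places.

$19.45 per share

PV(dividends) I = 11.54·e^(−0.0992·3/12) + 3.43·e^(−0.0992·6/12) = 14.5213
Fair forward F* = (S − I)·e^(rT) = (516.25 − 14.5213)·e^0.082667 = 501.7287 × 1.086180 = 544.9677
Market $564.42 > fair 544.9677: forward overpriced → cash-and-carry (borrow at r, buy the stock and collect the dividends, short the forward).
Profit at T = |F_mkt − F*| = |564.42 − 544.9677| = $19.45 per share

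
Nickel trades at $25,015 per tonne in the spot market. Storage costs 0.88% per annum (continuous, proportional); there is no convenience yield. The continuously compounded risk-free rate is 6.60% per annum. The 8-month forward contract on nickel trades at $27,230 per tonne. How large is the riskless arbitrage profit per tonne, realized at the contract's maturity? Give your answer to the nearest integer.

Fair forward: F* = S·e^(carry·T), with carry = (r + u) = 0.0660 + 0.0088 = 0.0748
F* = 25015 · e^(0.0748 × 8/12) = 25015 · e^0.049867 = 25015 × 1.051131 = $26294.0420
Market $27230 > fair $26294.0420: forward overpriced → cash-and-carry (buy spot, short the forward).
At maturity, profit = |F_mkt − F*| = |27230 − 26294.0420| = $936 per tonne

$936 per tonne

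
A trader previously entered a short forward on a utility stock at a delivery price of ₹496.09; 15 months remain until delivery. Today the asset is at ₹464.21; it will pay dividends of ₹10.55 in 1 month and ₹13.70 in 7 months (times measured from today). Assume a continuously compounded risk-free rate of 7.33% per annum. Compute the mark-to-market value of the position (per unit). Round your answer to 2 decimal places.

₹12.06

PV(remaining dividends) I = 10.55·e^(−0.0733·1/12) + 13.70·e^(−0.0733·7/12) = 23.6123
Current forward F = (S − I)·e^(rT) = (464.21 − 23.6123)·e^(0.0733·15/12) = 440.5977 × 1.095954 = 482.8748
Value (long) = (F − K)·e^(−rT) = (482.8748 − 496.09) × 0.912447 = -12.0582
Short position value = −(long value) = ₹12.06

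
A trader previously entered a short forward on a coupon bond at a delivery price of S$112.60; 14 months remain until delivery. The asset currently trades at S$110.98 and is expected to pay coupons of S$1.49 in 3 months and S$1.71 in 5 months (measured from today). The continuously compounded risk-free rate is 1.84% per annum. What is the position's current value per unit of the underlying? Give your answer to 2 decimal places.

PV(remaining coupons) I = 1.49·e^(−0.0184·3/12) + 1.71·e^(−0.0184·5/12) = 3.1801
Current forward F = (S − I)·e^(rT) = (110.98 − 3.1801)·e^(0.0184·14/12) = 107.7999 × 1.021699 = 110.1391
Value (long) = (F − K)·e^(−rT) = (110.1391 − 112.60) × 0.978762 = -2.4086
Short position value = −(long value) = S$2.41

S$2.41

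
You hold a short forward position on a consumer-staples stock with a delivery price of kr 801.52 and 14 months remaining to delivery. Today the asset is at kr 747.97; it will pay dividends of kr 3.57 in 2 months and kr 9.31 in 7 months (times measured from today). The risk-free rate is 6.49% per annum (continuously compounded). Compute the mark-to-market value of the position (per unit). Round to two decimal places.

kr 7.60

PV(remaining dividends) I = 3.57·e^(−0.0649·2/12) + 9.31·e^(−0.0649·7/12) = 12.4957
Current forward F = (S − I)·e^(rT) = (747.97 − 12.4957)·e^(0.0649·14/12) = 735.4743 × 1.078657 = 793.3245
Value (long) = (F − K)·e^(−rT) = (793.3245 − 801.52) × 0.927079 = -7.5979
Short position value = −(long value) = kr 7.60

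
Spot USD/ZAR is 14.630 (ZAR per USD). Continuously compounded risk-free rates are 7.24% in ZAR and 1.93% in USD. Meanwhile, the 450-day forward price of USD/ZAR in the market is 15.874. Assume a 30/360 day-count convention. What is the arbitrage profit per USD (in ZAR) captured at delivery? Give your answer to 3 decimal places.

Fair forward: F* = S·e^(carry·T), with carry = (r_ZAR − r_USD) = 0.0724 − 0.0193 = 0.0531
F* = 14.630 · e^(0.0531 × 450/360) = 14.630 · e^0.066375 = 14.630 × 1.068627 = 15.6340
Market 15.874 > fair 15.6340: forward overpriced → cash-and-carry (buy spot, short the forward).
At maturity, profit = |F_mkt − F*| = |15.874 − 15.6340| = 0.240 per USD (in ZAR)

0.240 per USD (in ZAR)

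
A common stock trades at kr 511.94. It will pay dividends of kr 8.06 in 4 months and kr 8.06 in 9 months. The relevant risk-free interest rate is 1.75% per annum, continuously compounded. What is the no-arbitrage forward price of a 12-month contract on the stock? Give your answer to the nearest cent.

kr 504.73

PV(dividends) I = 8.06·e^(−0.0175·4/12) + 8.06·e^(−0.0175·9/12)
I = 8.0131 + 7.9549 = 15.9680
F = (S − I)·e^(rT) = (511.94 − 15.9680) · e^(0.0175·12/12)
= 495.9720 · e^0.017500 = 495.9720 × 1.017654 = kr 504.73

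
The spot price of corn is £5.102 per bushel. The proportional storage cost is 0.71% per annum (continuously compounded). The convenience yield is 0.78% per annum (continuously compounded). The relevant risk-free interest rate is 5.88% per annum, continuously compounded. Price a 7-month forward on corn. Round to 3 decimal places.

£5.278 per bushel

Net carry = r + u − y = 0.0588 + 0.0071 − 0.0078 = 0.0581
F = S·e^((r+u−y)T) = 5.102 · e^(0.0581 × 7/12) = 5.102 · e^0.033892
= 5.102 × 1.034473 = £5.278 per bushel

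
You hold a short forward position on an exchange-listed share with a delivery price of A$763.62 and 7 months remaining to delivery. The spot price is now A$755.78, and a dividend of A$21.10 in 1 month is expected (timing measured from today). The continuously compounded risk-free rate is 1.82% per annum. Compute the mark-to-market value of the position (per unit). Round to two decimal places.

A$20.84

PV(remaining dividends) I = 21.10·e^(−0.0182·1/12) = 21.0680
Current forward F = (S − I)·e^(rT) = (755.78 − 21.0680)·e^(0.0182·7/12) = 734.7120 × 1.010673 = 742.5536
Value (long) = (F − K)·e^(−rT) = (742.5536 − 763.62) × 0.989439 = -20.8439
Short position value = −(long value) = A$20.84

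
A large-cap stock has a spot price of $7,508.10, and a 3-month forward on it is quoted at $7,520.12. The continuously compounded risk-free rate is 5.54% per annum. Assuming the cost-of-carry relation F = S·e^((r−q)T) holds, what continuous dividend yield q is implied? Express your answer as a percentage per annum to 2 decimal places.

4.90%

From F = S·e^((r−q)T): (r − q) = ln(F/S)/T
ln(7520.12/7508.10) = ln(1.001601) = 0.001600
(r − q) = 0.001600 / (3/12) = 0.006400
q = r − ln(F/S)/T = 0.0554 − 0.006400 = 0.049000
q = 4.90%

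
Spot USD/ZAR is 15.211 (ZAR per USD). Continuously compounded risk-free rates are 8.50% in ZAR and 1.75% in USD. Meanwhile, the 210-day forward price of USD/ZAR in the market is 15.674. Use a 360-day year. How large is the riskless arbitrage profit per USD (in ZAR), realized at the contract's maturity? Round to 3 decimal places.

Fair forward: F* = S·e^(carry·T), with carry = (r_ZAR − r_USD) = 0.0850 − 0.0175 = 0.0675
F* = 15.211 · e^(0.0675 × 210/360) = 15.211 · e^0.039375 = 15.211 × 1.040160 = 15.8219
Market 15.674 < fair 15.8219: forward underpriced → reverse cash-and-carry (short spot, go long the forward).
At maturity, profit = |F_mkt − F*| = |15.674 − 15.8219| = 0.148 per USD (in ZAR)

0.148 per USD (in ZAR)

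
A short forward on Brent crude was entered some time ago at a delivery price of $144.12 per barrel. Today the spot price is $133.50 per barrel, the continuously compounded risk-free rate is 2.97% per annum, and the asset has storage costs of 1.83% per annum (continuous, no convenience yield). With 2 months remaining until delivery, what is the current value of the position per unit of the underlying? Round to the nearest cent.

Current fair forward for the remaining 2 months: F = S·e^((r + u)·T), (r + u) = 0.0297 + 0.0183 = 0.0480
F = 133.50 · e^(0.0480 × 2/12) = 133.50 × 1.008032 = 134.5723
Value of long forward = (F − K)·e^(−rT) = (134.5723 − 144.12) · e^(−0.0297·2/12)
= -9.5477 × 0.995062 = -9.50
Short position value = −(long value) = $9.50

$9.50 per barrel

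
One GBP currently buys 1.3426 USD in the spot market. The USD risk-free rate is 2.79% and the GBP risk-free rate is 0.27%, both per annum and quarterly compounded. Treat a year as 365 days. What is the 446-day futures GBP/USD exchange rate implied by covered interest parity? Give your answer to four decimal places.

1.3844

By covered interest parity, F = S · (1+r_USD/4)^(4T) / (1+r_GBP/4)^(4T)
= 1.3426 × 1.034557 / 1.003304 = 1.3426 × 1.031150
F = 1.3844 USD per GBP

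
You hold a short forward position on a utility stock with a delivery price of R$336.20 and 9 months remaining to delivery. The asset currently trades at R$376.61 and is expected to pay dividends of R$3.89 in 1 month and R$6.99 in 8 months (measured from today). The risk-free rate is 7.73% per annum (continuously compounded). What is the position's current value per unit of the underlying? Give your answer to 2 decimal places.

PV(remaining dividends) I = 3.89·e^(−0.0773·1/12) + 6.99·e^(−0.0773·8/12) = 10.5039
Current forward F = (S − I)·e^(rT) = (376.61 − 10.5039)·e^(0.0773·9/12) = 366.1061 × 1.059689 = 387.9586
Value (long) = (F − K)·e^(−rT) = (387.9586 − 336.20) × 0.943674 = 48.8432
Short position value = −(long value) = -R$48.84

-R$48.84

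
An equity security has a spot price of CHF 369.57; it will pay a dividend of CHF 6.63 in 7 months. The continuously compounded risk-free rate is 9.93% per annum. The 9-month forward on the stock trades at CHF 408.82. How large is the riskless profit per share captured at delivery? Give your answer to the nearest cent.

PV(dividends) I = 6.63·e^(−0.0993·7/12) = 6.2569
Fair forward F* = (S − I)·e^(rT) = (369.57 − 6.2569)·e^0.074475 = 363.3131 × 1.077318 = 391.4037
Market CHF 408.82 > fair 391.4037: forward overpriced → cash-and-carry (borrow at r, buy the stock and collect the dividends, short the forward).
Profit at T = |F_mkt − F*| = |408.82 − 391.4037| = CHF 17.42 per share

CHF 17.42 per share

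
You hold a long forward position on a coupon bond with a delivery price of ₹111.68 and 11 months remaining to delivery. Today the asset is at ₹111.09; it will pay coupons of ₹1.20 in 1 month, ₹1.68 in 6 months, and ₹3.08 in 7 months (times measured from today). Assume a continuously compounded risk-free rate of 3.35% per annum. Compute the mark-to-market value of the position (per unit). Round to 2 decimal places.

-₹3.08

PV(remaining coupons) I = 1.20·e^(−0.0335·1/12) + 1.68·e^(−0.0335·6/12) + 3.08·e^(−0.0335·7/12) = 5.8691
Current forward F = (S − I)·e^(rT) = (111.09 − 5.8691)·e^(0.0335·11/12) = 105.2209 × 1.031185 = 108.5022
Value (long) = (F − K)·e^(−rT) = (108.5022 − 111.68) × 0.969758 = -3.0817
Value = -₹3.08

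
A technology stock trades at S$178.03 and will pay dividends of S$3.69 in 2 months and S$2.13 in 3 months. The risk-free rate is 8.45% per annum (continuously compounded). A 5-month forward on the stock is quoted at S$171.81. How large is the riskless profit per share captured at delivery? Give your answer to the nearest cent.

S$6.67 per share

PV(dividends) I = 3.69·e^(−0.0845·2/12) + 2.13·e^(−0.0845·3/12) = 5.7239
Fair forward F* = (S − I)·e^(rT) = (178.03 − 5.7239)·e^0.035208 = 172.3061 × 1.035835 = 178.4807
Market S$171.81 < fair 178.4807: forward underpriced → reverse cash-and-carry (short the stock, invest proceeds at r, pay the dividends, go long the forward).
Profit at T = |F_mkt − F*| = |171.81 − 178.4807| = S$6.67 per share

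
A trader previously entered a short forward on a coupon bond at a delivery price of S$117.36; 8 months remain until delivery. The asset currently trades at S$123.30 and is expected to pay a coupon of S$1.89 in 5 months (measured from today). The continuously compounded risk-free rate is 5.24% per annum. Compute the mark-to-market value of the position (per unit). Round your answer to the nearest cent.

-S$8.12

PV(remaining coupons) I = 1.89·e^(−0.0524·5/12) = 1.8492
Current forward F = (S − I)·e^(rT) = (123.30 − 1.8492)·e^(0.0524·8/12) = 121.4508 × 1.035551 = 125.7685
Value (long) = (F − K)·e^(−rT) = (125.7685 − 117.36) × 0.965670 = 8.1198
Short position value = −(long value) = -S$8.12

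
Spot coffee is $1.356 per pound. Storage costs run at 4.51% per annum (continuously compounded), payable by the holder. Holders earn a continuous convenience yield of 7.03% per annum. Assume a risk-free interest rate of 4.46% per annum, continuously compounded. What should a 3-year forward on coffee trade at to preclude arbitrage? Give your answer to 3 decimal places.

$1.437 per pound

Net carry = r + u − y = 0.0446 + 0.0451 − 0.0703 = 0.0194
F = S·e^((r+u−y)T) = 1.356 · e^(0.0194 × 3) = 1.356 · e^0.058200
= 1.356 × 1.059927 = $1.437 per pound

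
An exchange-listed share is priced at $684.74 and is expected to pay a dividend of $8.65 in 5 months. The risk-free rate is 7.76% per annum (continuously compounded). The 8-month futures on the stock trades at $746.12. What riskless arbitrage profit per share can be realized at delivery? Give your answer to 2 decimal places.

$33.84 per share

PV(dividends) I = 8.65·e^(−0.0776·5/12) = 8.3748
Fair futures F* = (S − I)·e^(rT) = (684.74 − 8.3748)·e^0.051733 = 676.3652 × 1.053095 = 712.2768
Market $746.12 > fair 712.2768: forward overpriced → cash-and-carry (borrow at r, buy the stock and collect the dividends, short the forward).
Profit at T = |F_mkt − F*| = |746.12 − 712.2768| = $33.84 per share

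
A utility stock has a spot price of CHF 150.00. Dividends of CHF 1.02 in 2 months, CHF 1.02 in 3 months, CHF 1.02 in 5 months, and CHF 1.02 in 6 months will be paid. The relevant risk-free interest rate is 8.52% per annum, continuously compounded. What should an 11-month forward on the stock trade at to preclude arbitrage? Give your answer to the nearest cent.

CHF 157.90

PV(dividends) I = 1.02·e^(−0.0852·2/12) + 1.02·e^(−0.0852·3/12) + 1.02·e^(−0.0852·5/12) + 1.02·e^(−0.0852·6/12)
I = 1.0056 + 0.9985 + 0.9844 + 0.9775 = 3.9660
F = (S − I)·e^(rT) = (150.00 − 3.9660) · e^(0.0852·11/12)
= 146.0340 · e^0.078100 = 146.0340 × 1.081231 = CHF 157.90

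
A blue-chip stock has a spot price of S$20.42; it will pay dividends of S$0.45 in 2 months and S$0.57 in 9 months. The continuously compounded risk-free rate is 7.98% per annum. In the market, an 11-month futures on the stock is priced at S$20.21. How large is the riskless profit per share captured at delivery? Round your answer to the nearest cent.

PV(dividends) I = 0.45·e^(−0.0798·2/12) + 0.57·e^(−0.0798·9/12) = 0.9809
Fair futures F* = (S − I)·e^(rT) = (20.42 − 0.9809)·e^0.073150 = 19.4391 × 1.075892 = 20.9144
Market S$20.21 < fair 20.9144: forward underpriced → reverse cash-and-carry (short the stock, invest proceeds at r, pay the dividends, go long the forward).
Profit at T = |F_mkt − F*| = |20.21 − 20.9144| = S$0.70 per share

S$0.70 per share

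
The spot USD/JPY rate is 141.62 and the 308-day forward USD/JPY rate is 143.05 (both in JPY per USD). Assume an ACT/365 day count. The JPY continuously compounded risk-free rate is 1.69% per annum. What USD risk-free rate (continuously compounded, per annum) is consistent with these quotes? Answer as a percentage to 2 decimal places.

F = S·e^((r_JPY − r_USD)T) ⇒ r_USD = r_JPY − ln(F/S)/T
ln(143.05/141.62) = 0.010047; /(308/365) = 0.011906
r_USD = 0.0169 − 0.011906 = 0.004994
r_USD = 0.50%

0.50%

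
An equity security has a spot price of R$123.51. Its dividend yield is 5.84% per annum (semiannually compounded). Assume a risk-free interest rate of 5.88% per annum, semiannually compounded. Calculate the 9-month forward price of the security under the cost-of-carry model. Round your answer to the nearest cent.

R$123.55

F = S · (1+r/2)^(2T) / (1+q/2)^(2T)
= 123.51 × 1.044423 / 1.044118 = 123.51 × 1.000292
F = R$123.55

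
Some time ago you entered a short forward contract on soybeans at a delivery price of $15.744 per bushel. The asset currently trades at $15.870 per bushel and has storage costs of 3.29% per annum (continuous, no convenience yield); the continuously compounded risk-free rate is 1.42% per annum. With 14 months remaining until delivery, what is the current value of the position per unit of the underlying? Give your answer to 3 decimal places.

Current fair forward for the remaining 14 months: F = S·e^((r + u)·T), (r + u) = 0.0142 + 0.0329 = 0.0471
F = 15.870 · e^(0.0471 × 14/12) = 15.870 × 1.056488 = 16.7665
Value of long forward = (F − K)·e^(−rT) = (16.7665 − 15.744) · e^(−0.0142·14/12)
= 1.0225 × 0.983570 = 1.006
Short position value = −(long value) = -$1.006

-$1.006 per bushel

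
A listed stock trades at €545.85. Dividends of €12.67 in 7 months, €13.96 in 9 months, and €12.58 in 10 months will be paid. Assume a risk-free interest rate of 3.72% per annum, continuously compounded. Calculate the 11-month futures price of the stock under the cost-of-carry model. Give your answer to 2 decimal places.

PV(dividends) I = 12.67·e^(−0.0372·7/12) + 13.96·e^(−0.0372·9/12) + 12.58·e^(−0.0372·10/12)
I = 12.3980 + 13.5759 + 12.1960 = 38.1699
F = (S − I)·e^(rT) = (545.85 − 38.1699) · e^(0.0372·11/12)
= 507.6801 · e^0.034100 = 507.6801 × 1.034688 = €525.29

€525.29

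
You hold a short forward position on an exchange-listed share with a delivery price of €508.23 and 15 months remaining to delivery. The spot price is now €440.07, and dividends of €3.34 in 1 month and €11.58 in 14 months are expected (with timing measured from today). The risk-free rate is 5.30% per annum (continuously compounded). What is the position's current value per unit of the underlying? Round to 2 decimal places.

€49.79

PV(remaining dividends) I = 3.34·e^(−0.0530·1/12) + 11.58·e^(−0.0530·14/12) = 14.2109
Current forward F = (S − I)·e^(rT) = (440.07 − 14.2109)·e^(0.0530·15/12) = 425.8591 × 1.068494 = 455.0279
Value (long) = (F − K)·e^(−rT) = (455.0279 − 508.23) × 0.935897 = -49.7917
Short position value = −(long value) = €49.79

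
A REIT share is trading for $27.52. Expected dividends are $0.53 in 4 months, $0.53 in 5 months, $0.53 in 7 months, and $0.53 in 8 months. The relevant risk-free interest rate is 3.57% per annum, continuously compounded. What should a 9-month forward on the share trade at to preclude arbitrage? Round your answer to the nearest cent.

PV(dividends) I = 0.53·e^(−0.0357·4/12) + 0.53·e^(−0.0357·5/12) + 0.53·e^(−0.0357·7/12) + 0.53·e^(−0.0357·8/12)
I = 0.5237 + 0.5222 + 0.5191 + 0.5175 = 2.0825
F = (S − I)·e^(rT) = (27.52 − 2.0825) · e^(0.0357·9/12)
= 25.4375 · e^0.026775 = 25.4375 × 1.027137 = $26.13

$26.13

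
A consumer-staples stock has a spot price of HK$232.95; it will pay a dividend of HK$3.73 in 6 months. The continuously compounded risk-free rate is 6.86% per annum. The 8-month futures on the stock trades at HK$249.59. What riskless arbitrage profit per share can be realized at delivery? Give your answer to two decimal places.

HK$9.51 per share

PV(dividends) I = 3.73·e^(−0.0686·6/12) = 3.6042
Fair futures F* = (S − I)·e^(rT) = (232.95 − 3.6042)·e^0.045733 = 229.3458 × 1.046795 = 240.0780
Market HK$249.59 > fair 240.0780: forward overpriced → cash-and-carry (borrow at r, buy the stock and collect the dividends, short the forward).
Profit at T = |F_mkt − F*| = |249.59 − 240.0780| = HK$9.51 per share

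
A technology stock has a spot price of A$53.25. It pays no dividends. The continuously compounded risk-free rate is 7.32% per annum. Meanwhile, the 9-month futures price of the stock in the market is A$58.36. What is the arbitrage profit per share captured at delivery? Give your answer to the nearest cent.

Fair futures: F* = S·e^(carry·T), with carry = r = 0.0732
F* = 53.25 · e^(0.0732 × 9/12) = 53.25 · e^0.054900 = 53.25 × 1.056435 = A$56.2552
Market A$58.36 > fair A$56.2552: forward overpriced → cash-and-carry (buy spot, short the forward).
At maturity, profit = |F_mkt − F*| = |58.36 − 56.2552| = A$2.10 per share

A$2.10 per share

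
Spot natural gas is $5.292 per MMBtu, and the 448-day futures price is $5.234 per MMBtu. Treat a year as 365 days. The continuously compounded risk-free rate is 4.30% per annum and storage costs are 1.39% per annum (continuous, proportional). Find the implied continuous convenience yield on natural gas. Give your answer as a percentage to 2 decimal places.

6.59%

F = S·e^((r+u−y)T) ⇒ (r+u−y) = ln(F/S)/T
ln(5.234/5.292) = -0.011020; /T ⇒ -0.008978
y = r + u − ln(F/S)/T = 0.0430 + 0.0139 + 0.008978 = 0.065878
y = 6.59%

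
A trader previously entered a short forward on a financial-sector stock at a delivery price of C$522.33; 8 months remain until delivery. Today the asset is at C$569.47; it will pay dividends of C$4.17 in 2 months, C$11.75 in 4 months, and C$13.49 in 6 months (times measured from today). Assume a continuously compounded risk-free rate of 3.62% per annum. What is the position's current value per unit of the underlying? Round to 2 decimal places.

PV(remaining dividends) I = 4.17·e^(−0.0362·2/12) + 11.75·e^(−0.0362·4/12) + 13.49·e^(−0.0362·6/12) = 29.0020
Current forward F = (S − I)·e^(rT) = (569.47 − 29.0020)·e^(0.0362·8/12) = 540.4680 × 1.024427 = 553.6700
Value (long) = (F − K)·e^(−rT) = (553.6700 − 522.33) × 0.976156 = 30.5927
Short position value = −(long value) = -C$30.59

-C$30.59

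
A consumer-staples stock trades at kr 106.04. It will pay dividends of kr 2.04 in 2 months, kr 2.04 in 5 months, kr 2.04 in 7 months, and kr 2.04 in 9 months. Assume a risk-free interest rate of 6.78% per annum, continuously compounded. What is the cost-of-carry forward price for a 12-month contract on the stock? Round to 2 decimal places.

PV(dividends) I = 2.04·e^(−0.0678·2/12) + 2.04·e^(−0.0678·5/12) + 2.04·e^(−0.0678·7/12) + 2.04·e^(−0.0678·9/12)
I = 2.0171 + 1.9832 + 1.9609 + 1.9389 = 7.9001
F = (S − I)·e^(rT) = (106.04 − 7.9001) · e^(0.0678·12/12)
= 98.1399 · e^0.067800 = 98.1399 × 1.070151 = kr 105.02

kr 105.02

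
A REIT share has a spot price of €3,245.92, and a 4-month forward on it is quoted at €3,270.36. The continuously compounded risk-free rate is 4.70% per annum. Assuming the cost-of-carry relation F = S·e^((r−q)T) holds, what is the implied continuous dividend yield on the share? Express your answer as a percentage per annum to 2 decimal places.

From F = S·e^((r−q)T): (r − q) = ln(F/S)/T
ln(3270.36/3245.92) = ln(1.007529) = 0.007501
(r − q) = 0.007501 / (4/12) = 0.022503
q = r − ln(F/S)/T = 0.0470 − 0.022503 = 0.024497
q = 2.45%

2.45%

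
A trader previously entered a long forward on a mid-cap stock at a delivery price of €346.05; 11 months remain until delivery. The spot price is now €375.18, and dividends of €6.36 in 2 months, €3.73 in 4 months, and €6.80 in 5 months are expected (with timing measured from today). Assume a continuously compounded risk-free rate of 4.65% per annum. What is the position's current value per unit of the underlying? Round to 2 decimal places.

€26.92

PV(remaining dividends) I = 6.36·e^(−0.0465·2/12) + 3.73·e^(−0.0465·4/12) + 6.80·e^(−0.0465·5/12) = 16.6530
Current forward F = (S − I)·e^(rT) = (375.18 − 16.6530)·e^(0.0465·11/12) = 358.5270 × 1.043546 = 374.1394
Value (long) = (F − K)·e^(−rT) = (374.1394 − 346.05) × 0.958271 = 26.9173
Value = €26.92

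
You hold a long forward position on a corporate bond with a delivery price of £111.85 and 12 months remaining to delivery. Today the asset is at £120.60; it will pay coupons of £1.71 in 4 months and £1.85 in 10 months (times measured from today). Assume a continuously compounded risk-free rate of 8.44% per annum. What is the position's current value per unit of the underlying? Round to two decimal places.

£14.42

PV(remaining coupons) I = 1.71·e^(−0.0844·4/12) + 1.85·e^(−0.0844·10/12) = 3.3869
Current forward F = (S − I)·e^(rT) = (120.60 − 3.3869)·e^(0.0844·12/12) = 117.2131 × 1.088064 = 127.5354
Value (long) = (F − K)·e^(−rT) = (127.5354 − 111.85) × 0.919064 = 14.4159
Value = £14.42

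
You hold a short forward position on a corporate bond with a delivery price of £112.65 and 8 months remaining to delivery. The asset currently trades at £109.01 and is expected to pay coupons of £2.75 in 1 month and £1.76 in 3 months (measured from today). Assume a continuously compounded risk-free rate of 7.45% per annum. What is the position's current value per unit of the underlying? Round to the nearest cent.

£2.64

PV(remaining coupons) I = 2.75·e^(−0.0745·1/12) + 1.76·e^(−0.0745·3/12) = 4.4605
Current forward F = (S − I)·e^(rT) = (109.01 − 4.4605)·e^(0.0745·8/12) = 104.5495 × 1.050921 = 109.8733
Value (long) = (F − K)·e^(−rT) = (109.8733 − 112.65) × 0.951547 = -2.6422
Short position value = −(long value) = £2.64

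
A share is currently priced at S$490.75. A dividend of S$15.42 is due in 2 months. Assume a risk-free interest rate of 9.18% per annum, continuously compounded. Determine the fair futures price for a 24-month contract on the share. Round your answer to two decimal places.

PV(dividends) I = 15.42·e^(−0.0918·2/12)
I = 15.1859
F = (S − I)·e^(rT) = (490.75 − 15.1859) · e^(0.0918·24/12)
= 475.5641 · e^0.183600 = 475.5641 × 1.201535 = S$571.41

S$571.41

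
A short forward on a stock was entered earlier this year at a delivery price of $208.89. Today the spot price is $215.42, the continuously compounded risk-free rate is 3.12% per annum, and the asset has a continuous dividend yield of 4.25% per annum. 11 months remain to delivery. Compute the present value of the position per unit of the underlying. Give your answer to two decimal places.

Current fair forward for the remaining 11 months: F = S·e^((r − q)·T), (r − q) = 0.0312 − 0.0425 = -0.0113
F = 215.42 · e^(-0.0113 × 11/12) = 215.42 × 0.989695 = 213.2001
Value of long forward = (F − K)·e^(−rT) = (213.2001 − 208.89) · e^(−0.0312·11/12)
= 4.3101 × 0.971805 = 4.19
Short position value = −(long value) = -$4.19

-$4.19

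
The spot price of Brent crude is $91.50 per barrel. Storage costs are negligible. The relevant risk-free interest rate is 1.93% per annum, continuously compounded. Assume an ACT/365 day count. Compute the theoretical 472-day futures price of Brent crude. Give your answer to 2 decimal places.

F = S·e^(rT) = 91.50 · e^(0.0193 × 472/365) = 91.50 · e^0.024958
= 91.50 × 1.025272 = $93.81 per barrel

$93.81 per barrel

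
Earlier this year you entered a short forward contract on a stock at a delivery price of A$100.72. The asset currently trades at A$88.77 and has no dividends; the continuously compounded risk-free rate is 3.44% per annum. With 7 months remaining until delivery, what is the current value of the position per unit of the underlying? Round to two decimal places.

A$9.95

Current fair forward for the remaining 7 months: F = S·e^(r·T), r = 0.0344
F = 88.77 · e^(0.0344 × 7/12) = 88.77 × 1.020269 = 90.5693
Value of long forward = (F − K)·e^(−rT) = (90.5693 − 100.72) · e^(−0.0344·7/12)
= -10.1507 × 0.980133 = -9.95
Short position value = −(long value) = A$9.95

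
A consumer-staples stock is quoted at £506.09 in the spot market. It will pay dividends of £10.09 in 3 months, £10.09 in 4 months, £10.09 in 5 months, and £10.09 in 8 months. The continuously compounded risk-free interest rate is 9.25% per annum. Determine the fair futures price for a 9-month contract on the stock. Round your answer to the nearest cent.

£500.82

PV(dividends) I = 10.09·e^(−0.0925·3/12) + 10.09·e^(−0.0925·4/12) + 10.09·e^(−0.0925·5/12) + 10.09·e^(−0.0925·8/12)
I = 9.8593 + 9.7836 + 9.7085 + 9.4866 = 38.8380
F = (S − I)·e^(rT) = (506.09 − 38.8380) · e^(0.0925·9/12)
= 467.2520 · e^0.069375 = 467.2520 × 1.071838 = £500.82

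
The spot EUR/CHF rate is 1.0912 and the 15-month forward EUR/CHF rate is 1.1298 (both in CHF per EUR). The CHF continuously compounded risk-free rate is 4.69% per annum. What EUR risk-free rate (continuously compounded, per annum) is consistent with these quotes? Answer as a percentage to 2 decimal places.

F = S·e^((r_CHF − r_EUR)T) ⇒ r_EUR = r_CHF − ln(F/S)/T
ln(1.1298/1.0912) = 0.034763; /(15/12) = 0.027810
r_EUR = 0.0469 − 0.027810 = 0.019090
r_EUR = 1.91%

1.91%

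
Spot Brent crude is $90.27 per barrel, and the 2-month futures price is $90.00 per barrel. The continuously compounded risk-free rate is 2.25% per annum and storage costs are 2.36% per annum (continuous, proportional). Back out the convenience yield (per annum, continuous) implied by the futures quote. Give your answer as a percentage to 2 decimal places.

F = S·e^((r+u−y)T) ⇒ (r+u−y) = ln(F/S)/T
ln(90.00/90.27) = -0.002996; /T ⇒ -0.017976
y = r + u − ln(F/S)/T = 0.0225 + 0.0236 + 0.017976 = 0.064076
y = 6.41%

6.41%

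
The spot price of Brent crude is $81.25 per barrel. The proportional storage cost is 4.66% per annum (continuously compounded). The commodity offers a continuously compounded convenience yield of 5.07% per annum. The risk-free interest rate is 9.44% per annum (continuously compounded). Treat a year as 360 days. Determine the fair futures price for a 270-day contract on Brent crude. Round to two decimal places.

Net carry = r + u − y = 0.0944 + 0.0466 − 0.0507 = 0.0903
F = S·e^((r+u−y)T) = 81.25 · e^(0.0903 × 270/360) = 81.25 · e^0.067725
= 81.25 × 1.070071 = $86.94 per barrel

$86.94 per barrel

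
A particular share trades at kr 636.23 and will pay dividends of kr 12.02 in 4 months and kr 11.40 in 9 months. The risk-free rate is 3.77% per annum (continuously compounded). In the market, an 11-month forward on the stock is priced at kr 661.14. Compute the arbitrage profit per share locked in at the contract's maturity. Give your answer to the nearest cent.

kr 26.30 per share

PV(dividends) I = 12.02·e^(−0.0377·4/12) + 11.40·e^(−0.0377·9/12) = 22.9521
Fair forward F* = (S − I)·e^(rT) = (636.23 − 22.9521)·e^0.034558 = 613.2779 × 1.035162 = 634.8420
Market kr 661.14 > fair 634.8420: forward overpriced → cash-and-carry (borrow at r, buy the stock and collect the dividends, short the forward).
Profit at T = |F_mkt − F*| = |661.14 − 634.8420| = kr 26.30 per share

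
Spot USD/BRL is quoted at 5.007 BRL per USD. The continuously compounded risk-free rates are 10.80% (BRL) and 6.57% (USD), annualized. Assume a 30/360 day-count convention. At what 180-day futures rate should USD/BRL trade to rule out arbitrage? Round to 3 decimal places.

5.114

F = S·e^((r_BRL − r_USD)T) = 5.007 · e^((0.1080 − 0.0657) × 180/360)
= 5.007 · e^0.021150 = 5.007 × 1.021375
F = 5.114 BRL per USD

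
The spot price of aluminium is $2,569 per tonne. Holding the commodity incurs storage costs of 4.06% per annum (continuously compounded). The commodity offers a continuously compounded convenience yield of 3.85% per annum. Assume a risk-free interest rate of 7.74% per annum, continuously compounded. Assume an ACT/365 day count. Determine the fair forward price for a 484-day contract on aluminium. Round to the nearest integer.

Net carry = r + u − y = 0.0774 + 0.0406 − 0.0385 = 0.0795
F = S·e^((r+u−y)T) = 2569 · e^(0.0795 × 484/365) = 2569 · e^0.105419
= 2569 × 1.111176 = $2,855 per tonne

$2,855 per tonne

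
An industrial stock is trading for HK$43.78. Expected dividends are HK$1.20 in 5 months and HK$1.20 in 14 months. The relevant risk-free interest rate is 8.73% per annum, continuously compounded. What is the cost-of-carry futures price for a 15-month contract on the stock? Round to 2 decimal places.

PV(dividends) I = 1.20·e^(−0.0873·5/12) + 1.20·e^(−0.0873·14/12)
I = 1.1571 + 1.0838 = 2.2409
F = (S − I)·e^(rT) = (43.78 − 2.2409) · e^(0.0873·15/12)
= 41.5391 · e^0.109125 = 41.5391 × 1.115302 = HK$46.33

HK$46.33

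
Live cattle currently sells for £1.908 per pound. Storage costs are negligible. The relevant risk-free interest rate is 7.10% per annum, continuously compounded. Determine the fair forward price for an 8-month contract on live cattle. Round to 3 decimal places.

£2.000 per pound

F = S·e^(rT) = 1.908 · e^(0.0710 × 8/12) = 1.908 · e^0.047333
= 1.908 × 1.048471 = £2.000 per pound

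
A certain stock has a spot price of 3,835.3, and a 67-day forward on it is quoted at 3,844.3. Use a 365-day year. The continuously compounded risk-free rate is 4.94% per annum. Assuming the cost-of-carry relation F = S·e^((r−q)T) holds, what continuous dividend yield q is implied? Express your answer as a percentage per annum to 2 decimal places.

3.66%

From F = S·e^((r−q)T): (r − q) = ln(F/S)/T
ln(3844.3/3835.3) = ln(1.002347) = 0.002344
(r − q) = 0.002344 / (67/365) = 0.012770
q = r − ln(F/S)/T = 0.0494 − 0.012770 = 0.036630
q = 3.66%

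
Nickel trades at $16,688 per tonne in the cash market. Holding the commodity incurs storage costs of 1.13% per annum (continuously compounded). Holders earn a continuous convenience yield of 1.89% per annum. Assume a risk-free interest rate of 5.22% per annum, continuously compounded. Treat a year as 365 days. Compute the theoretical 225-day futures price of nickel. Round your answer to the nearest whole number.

Net carry = r + u − y = 0.0522 + 0.0113 − 0.0189 = 0.0446
F = S·e^((r+u−y)T) = 16688 · e^(0.0446 × 225/365) = 16688 · e^0.027493
= 16688 × 1.027874 = $17,153 per tonne

$17,153 per tonne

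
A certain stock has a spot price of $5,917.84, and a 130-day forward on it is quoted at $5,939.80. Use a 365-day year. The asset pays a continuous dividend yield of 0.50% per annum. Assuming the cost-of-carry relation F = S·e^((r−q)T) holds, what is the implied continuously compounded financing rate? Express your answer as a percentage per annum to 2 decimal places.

1.54%

From F = S·e^((r−q)T): (r − q) = ln(F/S)/T
ln(5939.80/5917.84) = ln(1.003711) = 0.003704
(r − q) = 0.003704 / (130/365) = 0.010400
r = ln(F/S)/T + q = 0.010400 + 0.0050 = 0.015400
r = 1.54%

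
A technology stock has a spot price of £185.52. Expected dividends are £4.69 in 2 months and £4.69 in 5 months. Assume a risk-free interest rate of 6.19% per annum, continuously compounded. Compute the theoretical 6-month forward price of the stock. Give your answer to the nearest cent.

PV(dividends) I = 4.69·e^(−0.0619·2/12) + 4.69·e^(−0.0619·5/12)
I = 4.6419 + 4.5706 = 9.2125
F = (S − I)·e^(rT) = (185.52 − 9.2125) · e^(0.0619·6/12)
= 176.3075 · e^0.030950 = 176.3075 × 1.031434 = £181.85

£181.85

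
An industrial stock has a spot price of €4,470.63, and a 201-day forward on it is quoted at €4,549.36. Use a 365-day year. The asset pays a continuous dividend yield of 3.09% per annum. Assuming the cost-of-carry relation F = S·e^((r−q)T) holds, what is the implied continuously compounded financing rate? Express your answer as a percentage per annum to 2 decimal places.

6.26%

From F = S·e^((r−q)T): (r − q) = ln(F/S)/T
ln(4549.36/4470.63) = ln(1.017610) = 0.017457
(r − q) = 0.017457 / (201/365) = 0.031701
r = ln(F/S)/T + q = 0.031701 + 0.0309 = 0.062601
r = 6.26%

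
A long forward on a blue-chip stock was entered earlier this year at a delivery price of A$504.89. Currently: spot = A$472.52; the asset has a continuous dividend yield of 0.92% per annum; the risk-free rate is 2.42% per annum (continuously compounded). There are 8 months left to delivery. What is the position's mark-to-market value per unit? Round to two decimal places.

Current fair forward for the remaining 8 months: F = S·e^((r − q)·T), (r − q) = 0.0242 − 0.0092 = 0.0150
F = 472.52 · e^(0.0150 × 8/12) = 472.52 × 1.010050 = 477.2688
Value of long forward = (F − K)·e^(−rT) = (477.2688 − 504.89) · e^(−0.0242·8/12)
= -27.6212 × 0.983996 = -27.18

-A$27.18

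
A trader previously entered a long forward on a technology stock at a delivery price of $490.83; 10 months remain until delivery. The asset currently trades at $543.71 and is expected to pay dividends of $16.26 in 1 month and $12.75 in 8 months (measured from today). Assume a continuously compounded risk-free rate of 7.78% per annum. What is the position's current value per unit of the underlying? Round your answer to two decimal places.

$55.43

PV(remaining dividends) I = 16.26·e^(−0.0778·1/12) + 12.75·e^(−0.0778·8/12) = 28.2605
Current forward F = (S − I)·e^(rT) = (543.71 − 28.2605)·e^(0.0778·10/12) = 515.4495 × 1.066981 = 549.9748
Value (long) = (F − K)·e^(−rT) = (549.9748 − 490.83) × 0.937224 = 55.4319
Value = $55.43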